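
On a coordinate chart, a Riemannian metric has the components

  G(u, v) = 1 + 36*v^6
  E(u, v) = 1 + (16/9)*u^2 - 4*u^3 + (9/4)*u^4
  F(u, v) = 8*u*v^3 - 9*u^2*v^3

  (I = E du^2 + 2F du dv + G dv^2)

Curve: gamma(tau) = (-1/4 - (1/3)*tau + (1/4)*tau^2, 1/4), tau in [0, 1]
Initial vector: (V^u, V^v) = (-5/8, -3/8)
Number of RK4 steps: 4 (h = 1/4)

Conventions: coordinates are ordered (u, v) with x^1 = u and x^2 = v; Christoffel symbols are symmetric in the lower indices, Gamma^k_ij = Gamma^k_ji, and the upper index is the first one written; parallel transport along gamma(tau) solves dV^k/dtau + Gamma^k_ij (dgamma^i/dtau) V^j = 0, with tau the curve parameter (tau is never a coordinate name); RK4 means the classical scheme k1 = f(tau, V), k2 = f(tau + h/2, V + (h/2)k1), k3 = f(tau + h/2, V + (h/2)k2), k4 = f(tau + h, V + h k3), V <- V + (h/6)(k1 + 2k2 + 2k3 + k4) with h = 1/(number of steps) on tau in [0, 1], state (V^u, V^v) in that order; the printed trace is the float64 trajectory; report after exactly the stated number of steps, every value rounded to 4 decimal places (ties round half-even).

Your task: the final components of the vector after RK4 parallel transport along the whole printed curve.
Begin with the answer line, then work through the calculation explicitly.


Answer: V^u = -0.5802, V^v = -0.3831

gamma'(tau) = (-1/3 + (1/2)*tau, 0); f(tau, V)^k = -Gamma^k_ij(gamma(tau)) gamma'^i(tau) V^j; h = 1/4; intermediate values shown to 6 dp
curve data and Christoffel symbols at the stage parameters:
  tau = 0.000000: gamma = (-0.250000, 0.250000), gamma' = (-0.333333, 0.000000); Gamma_uuu = -0.746948, Gamma_uuv = 0.000000, Gamma_uvv = -0.403352, Gamma_vuu = 0.163964, Gamma_vuv = 0.000000, Gamma_vvv = 0.088541
  tau = 0.125000: gamma = (-0.287760, 0.250000), gamma' = (-0.270833, 0.000000); Gamma_uuu = -0.880715, Gamma_uuv = 0.000000, Gamma_uvv = -0.451060, Gamma_vuu = 0.162569, Gamma_vuv = 0.000000, Gamma_vvv = 0.083260
  tau = 0.250000: gamma = (-0.317708, 0.250000), gamma' = (-0.208333, 0.000000); Gamma_uuu = -0.981575, Gamma_uuv = 0.000000, Gamma_uvv = -0.482962, Gamma_vuu = 0.160034, Gamma_vuv = 0.000000, Gamma_vvv = 0.078741
  tau = 0.375000: gamma = (-0.339844, 0.250000), gamma' = (-0.145833, 0.000000); Gamma_uuu = -1.051837, Gamma_uuv = 0.000000, Gamma_uvv = -0.502926, Gamma_vuu = 0.157432, Gamma_vuv = 0.000000, Gamma_vvv = 0.075274
  tau = 0.500000: gamma = (-0.354167, 0.250000), gamma' = (-0.083333, 0.000000); Gamma_uuu = -1.094999, Gamma_uuv = 0.000000, Gamma_uvv = -0.514173, Gamma_vuu = 0.155452, Gamma_vuv = 0.000000, Gamma_vvv = 0.072995
  tau = 0.625000: gamma = (-0.360677, 0.250000), gamma' = (-0.020833, 0.000000); Gamma_uuu = -1.113970, Gamma_uuv = 0.000000, Gamma_uvv = -0.518852, Gamma_vuu = 0.154481, Gamma_vuv = 0.000000, Gamma_vvv = 0.071952
  tau = 0.750000: gamma = (-0.359375, 0.250000), gamma' = (0.041667, 0.000000); Gamma_uuu = -1.110209, Gamma_uuv = 0.000000, Gamma_uvv = -0.517938, Gamma_vuu = 0.154679, Gamma_vuv = 0.000000, Gamma_vvv = 0.072161
  tau = 0.875000: gamma = (-0.350260, 0.250000), gamma' = (0.104167, 0.000000); Gamma_uuu = -1.083419, Gamma_uuv = 0.000000, Gamma_uvv = -0.511236, Gamma_vuu = 0.156013, Gamma_vuv = 0.000000, Gamma_vvv = 0.073619
  tau = 1.000000: gamma = (-0.333333, 0.250000), gamma' = (0.166667, 0.000000); Gamma_uuu = -1.031601, Gamma_uuv = 0.000000, Gamma_uvv = -0.497379, Gamma_vuu = 0.158257, Gamma_vuv = 0.000000, Gamma_vvv = 0.076302
step 0: V^u = -0.6250, V^v = -0.3750
step 1: k1 = (0.155614, -0.034159), k2 = (0.144440, -0.026662), k3 = (0.144773, -0.026723), k4 = (0.120408, -0.019631); V <- V + (h/6)(k1 + 2k2 + 2k3 + k4): V^u = -0.5894, V^v = -0.3817
step 2: k1 = (0.120529, -0.019651), k2 = (0.088098, -0.013186), k3 = (0.088720, -0.013279), k4 = (0.051759, -0.007348); V <- V + (h/6)(k1 + 2k2 + 2k3 + k4): V^u = -0.5675, V^v = -0.3850
step 3: k1 = (0.051783, -0.007351), k2 = (0.013020, -0.001806), k3 = (0.013132, -0.001821), k4 = (-0.026099, 0.003636); V <- V + (h/6)(k1 + 2k2 + 2k3 + k4): V^u = -0.5642, V^v = -0.3855
step 4: k1 = (-0.026101, 0.003636), k2 = (-0.064046, 0.009223), k3 = (-0.064581, 0.009300), k4 = (-0.099787, 0.015308); V <- V + (h/6)(k1 + 2k2 + 2k3 + k4): V^u = -0.5802, V^v = -0.3831


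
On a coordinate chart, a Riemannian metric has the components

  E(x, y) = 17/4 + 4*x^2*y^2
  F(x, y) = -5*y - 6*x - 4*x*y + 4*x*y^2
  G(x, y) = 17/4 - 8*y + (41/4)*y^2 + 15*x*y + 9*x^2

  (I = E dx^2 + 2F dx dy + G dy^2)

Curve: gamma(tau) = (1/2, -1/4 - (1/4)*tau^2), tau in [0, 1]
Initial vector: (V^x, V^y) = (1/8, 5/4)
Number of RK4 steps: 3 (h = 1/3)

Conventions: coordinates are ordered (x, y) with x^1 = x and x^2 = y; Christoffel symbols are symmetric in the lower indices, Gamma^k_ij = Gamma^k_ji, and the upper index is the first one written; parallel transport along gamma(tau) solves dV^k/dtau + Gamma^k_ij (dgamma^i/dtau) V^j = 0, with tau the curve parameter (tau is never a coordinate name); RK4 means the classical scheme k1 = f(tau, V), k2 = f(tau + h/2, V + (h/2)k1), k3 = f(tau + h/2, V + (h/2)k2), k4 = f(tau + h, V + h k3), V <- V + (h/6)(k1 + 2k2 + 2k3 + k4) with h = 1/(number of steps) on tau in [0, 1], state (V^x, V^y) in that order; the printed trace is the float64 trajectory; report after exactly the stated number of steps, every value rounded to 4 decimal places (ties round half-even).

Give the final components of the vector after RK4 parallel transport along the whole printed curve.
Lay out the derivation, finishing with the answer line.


gamma'(tau) = (0, -(1/2)*tau); f(tau, V)^k = -Gamma^k_ij(gamma(tau)) gamma'^i(tau) V^j; h = 1/3; intermediate values shown to 6 dp
curve data and Christoffel symbols at the stage parameters:
  tau = 0.000000: gamma = (0.500000, -0.250000), gamma' = (0.000000, 0.000000); Gamma_xxx = -0.138166, Gamma_xxy = 0.037806, Gamma_xyy = -2.672708, Gamma_yxx = -0.640748, Gamma_yxy = 0.367144, Gamma_yyy = -0.800935
  tau = 0.166667: gamma = (0.500000, -0.256944), gamma' = (0.000000, -0.083333); Gamma_xxx = -0.124904, Gamma_xxy = 0.028774, Gamma_xyy = -2.650042, Gamma_yxx = -0.627604, Gamma_yxy = 0.356416, Gamma_yyy = -0.782663
  tau = 0.333333: gamma = (0.500000, -0.277778), gamma' = (0.000000, -0.166667); Gamma_xxx = -0.087146, Gamma_xxy = 0.003643, Gamma_xyy = -2.585084, Gamma_yxx = -0.589655, Gamma_yxy = 0.325709, Gamma_yyy = -0.730437
  tau = 0.500000: gamma = (0.500000, -0.312500), gamma' = (0.000000, -0.250000); Gamma_xxx = -0.030451, Gamma_xxy = -0.032272, Gamma_xyy = -2.485994, Gamma_yxx = -0.530958, Gamma_yxy = 0.278996, Gamma_yyy = -0.651339
  tau = 0.666667: gamma = (0.500000, -0.361111), gamma' = (0.000000, -0.333333); Gamma_xxx = 0.037475, Gamma_xxy = -0.071743, Gamma_xyy = -2.363594, Gamma_yxx = -0.457134, Gamma_yxy = 0.221587, Gamma_yyy = -0.555196
  tau = 0.833333: gamma = (0.500000, -0.423611), gamma' = (0.000000, -0.416667); Gamma_xxx = 0.108406, Gamma_xxy = -0.107255, Gamma_xyy = -2.228420, Gamma_yxx = -0.374138, Gamma_yxy = 0.158773, Gamma_yyy = -0.452528
  tau = 1.000000: gamma = (0.500000, -0.500000), gamma' = (0.000000, -0.500000); Gamma_xxx = 0.174943, Gamma_xxy = -0.132162, Gamma_xyy = -2.088235, Gamma_yxx = -0.287242, Gamma_yxy = 0.094729, Gamma_yyy = -0.352941
step 0: V^x = 0.1250, V^y = 1.2500
step 1: k1 = (0.000000, 0.000000), k2 = (-0.275746, -0.077815), k3 = (-0.272992, -0.078334), k4 = (-0.527289, -0.147150); V <- V + (h/6)(k1 + 2k2 + 2k3 + k4): V^x = 0.0347, V^y = 1.2245
step 2: k1 = (-0.527541, -0.147181), k2 = (-0.745335, -0.199103), k3 = (-0.739664, -0.200225), k4 = (-0.907072, -0.229902); V <- V + (h/6)(k1 + 2k2 + 2k3 + k4): V^x = -0.2100, V^y = 1.1592
step 3: k1 = (-0.908237, -0.230028), k2 = (-1.024541, -0.235238), k3 = (-1.022868, -0.236357), k4 = (-1.091629, -0.216748); V <- V + (h/6)(k1 + 2k2 + 2k3 + k4): V^x = -0.5486, V^y = 1.0819

Answer: V^x = -0.5486, V^y = 1.0819


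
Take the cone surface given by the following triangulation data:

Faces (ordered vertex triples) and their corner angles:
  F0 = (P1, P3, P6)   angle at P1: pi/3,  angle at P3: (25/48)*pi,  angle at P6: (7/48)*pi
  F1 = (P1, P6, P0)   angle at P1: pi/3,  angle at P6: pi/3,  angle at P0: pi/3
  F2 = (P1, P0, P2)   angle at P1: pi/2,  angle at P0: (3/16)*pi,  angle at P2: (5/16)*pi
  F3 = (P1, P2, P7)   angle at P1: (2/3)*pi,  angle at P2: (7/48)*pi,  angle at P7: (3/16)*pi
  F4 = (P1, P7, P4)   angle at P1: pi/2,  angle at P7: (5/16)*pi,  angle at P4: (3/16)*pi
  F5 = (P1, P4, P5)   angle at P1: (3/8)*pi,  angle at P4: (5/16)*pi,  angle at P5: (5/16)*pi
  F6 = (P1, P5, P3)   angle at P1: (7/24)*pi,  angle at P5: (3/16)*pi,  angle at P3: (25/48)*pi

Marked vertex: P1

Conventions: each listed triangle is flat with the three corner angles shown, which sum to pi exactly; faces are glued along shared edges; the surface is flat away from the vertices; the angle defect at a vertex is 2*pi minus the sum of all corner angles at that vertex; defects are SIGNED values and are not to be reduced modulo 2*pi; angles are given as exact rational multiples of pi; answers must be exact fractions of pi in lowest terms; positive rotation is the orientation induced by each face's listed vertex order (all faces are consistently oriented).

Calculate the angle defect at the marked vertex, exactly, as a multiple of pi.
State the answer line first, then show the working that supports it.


Answer: defect(P1) = -pi

Sum of corner angles at P1: 3*pi
defect = 2*pi - 3*pi


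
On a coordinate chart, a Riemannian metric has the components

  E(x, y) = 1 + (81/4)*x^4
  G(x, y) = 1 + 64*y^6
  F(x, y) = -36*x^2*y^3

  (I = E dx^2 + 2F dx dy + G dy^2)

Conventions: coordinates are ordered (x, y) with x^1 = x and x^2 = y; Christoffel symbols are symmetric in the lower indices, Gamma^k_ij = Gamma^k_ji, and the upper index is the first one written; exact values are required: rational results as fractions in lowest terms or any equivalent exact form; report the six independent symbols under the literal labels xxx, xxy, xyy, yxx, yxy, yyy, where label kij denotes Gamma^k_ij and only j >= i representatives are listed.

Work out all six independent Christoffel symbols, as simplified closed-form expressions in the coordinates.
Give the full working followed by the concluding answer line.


E = 1 + (81/4)*x^4; F = -36*x^2*y^3; G = 1 + 64*y^6
Gamma^k_ij = (1/2) g^{kl} (d_i g_jl + d_j g_il - d_l g_ij), with g^inv = (1/(EG-F^2)) [[G, -F], [-F, E]]
first partials: E_x = 81*x^3, E_y = 0, F_x = -72*x*y^3, F_y = -108*x^2*y^2, G_x = 0, G_y = 384*y^5
D = EG - F^2 = 1 + (81/4)*x^4 + 64*y^6
expanded: Gamma^x_xx = (G E_x - 2F F_x + F E_y)/(2D), Gamma^x_xy = (G E_y - F G_x)/(2D), Gamma^x_yy = (2G F_y - G G_x - F G_y)/(2D), Gamma^y_xx = (2E F_x - E E_y - F E_x)/(2D), Gamma^y_xy = (E G_x - F E_y)/(2D), Gamma^y_yy = (E G_y - 2F F_y + F G_x)/(2D); substitute and cancel common factors

Answer: Gamma_xxx = 162*x^3/(81*x^4 + 256*y^6 + 4), Gamma_xxy = 0, Gamma_xyy = -432*x^2*y^2/(81*x^4 + 256*y^6 + 4), Gamma_yxx = -288*x*y^3/(81*x^4 + 256*y^6 + 4), Gamma_yxy = 0, Gamma_yyy = 768*y^5/(81*x^4 + 256*y^6 + 4)


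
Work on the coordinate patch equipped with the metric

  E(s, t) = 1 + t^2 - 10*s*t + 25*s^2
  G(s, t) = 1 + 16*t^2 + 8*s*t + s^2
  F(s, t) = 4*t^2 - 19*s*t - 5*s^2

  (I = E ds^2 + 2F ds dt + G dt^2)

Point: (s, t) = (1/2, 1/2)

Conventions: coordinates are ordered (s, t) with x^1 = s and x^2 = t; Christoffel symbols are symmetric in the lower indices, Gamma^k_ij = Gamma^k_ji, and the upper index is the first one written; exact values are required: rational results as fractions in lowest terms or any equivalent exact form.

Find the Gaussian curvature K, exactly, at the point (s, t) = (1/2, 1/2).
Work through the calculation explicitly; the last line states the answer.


E = 5, F = -5, G = 29/4, EG - F^2 = 45/4 at the point
E_s = 20, E_t = -4, F_s = -29/2, F_t = -11/2, G_s = 5, G_t = 20
E_tt = 2, F_st = -19, G_ss = 2
Evaluate Brioschi's two determinant matrices M1, M2 and divide by (EG - F^2)^2.
M1 = [[-E_tt/2 + F_st - G_ss/2, E_s/2, F_s - E_t/2], [F_t - G_s/2, E, F], [G_t/2, F, G]] = [[-21, 10, -25/2], [-8, 5, -5], [10, -5, 29/4]]; det M1 = -125/4
M2 = [[0, E_t/2, G_s/2], [E_t/2, E, F], [G_s/2, F, G]] = [[0, -2, 5/2], [-2, 5, -5], [5/2, -5, 29/4]]; det M2 = -41/4
det M1 - det M2 = -21; K = -21 / (45/4)^2 = -112/675

Answer: K = -112/675


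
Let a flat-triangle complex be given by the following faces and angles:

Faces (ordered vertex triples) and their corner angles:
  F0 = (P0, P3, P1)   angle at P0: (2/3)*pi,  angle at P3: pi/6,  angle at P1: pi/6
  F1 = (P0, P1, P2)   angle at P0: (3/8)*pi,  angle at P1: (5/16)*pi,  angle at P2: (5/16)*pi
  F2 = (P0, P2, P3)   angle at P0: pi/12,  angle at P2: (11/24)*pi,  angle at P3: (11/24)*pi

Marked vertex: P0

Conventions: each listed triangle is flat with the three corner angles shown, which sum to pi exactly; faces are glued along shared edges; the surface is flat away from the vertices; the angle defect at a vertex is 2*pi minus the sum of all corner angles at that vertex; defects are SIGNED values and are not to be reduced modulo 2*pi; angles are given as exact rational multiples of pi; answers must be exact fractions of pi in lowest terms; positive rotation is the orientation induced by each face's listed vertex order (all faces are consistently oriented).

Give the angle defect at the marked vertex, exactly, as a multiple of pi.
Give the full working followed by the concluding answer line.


Sum of corner angles at P0: (9/8)*pi
defect = 2*pi - (9/8)*pi

Answer: defect(P0) = (7/8)*pi


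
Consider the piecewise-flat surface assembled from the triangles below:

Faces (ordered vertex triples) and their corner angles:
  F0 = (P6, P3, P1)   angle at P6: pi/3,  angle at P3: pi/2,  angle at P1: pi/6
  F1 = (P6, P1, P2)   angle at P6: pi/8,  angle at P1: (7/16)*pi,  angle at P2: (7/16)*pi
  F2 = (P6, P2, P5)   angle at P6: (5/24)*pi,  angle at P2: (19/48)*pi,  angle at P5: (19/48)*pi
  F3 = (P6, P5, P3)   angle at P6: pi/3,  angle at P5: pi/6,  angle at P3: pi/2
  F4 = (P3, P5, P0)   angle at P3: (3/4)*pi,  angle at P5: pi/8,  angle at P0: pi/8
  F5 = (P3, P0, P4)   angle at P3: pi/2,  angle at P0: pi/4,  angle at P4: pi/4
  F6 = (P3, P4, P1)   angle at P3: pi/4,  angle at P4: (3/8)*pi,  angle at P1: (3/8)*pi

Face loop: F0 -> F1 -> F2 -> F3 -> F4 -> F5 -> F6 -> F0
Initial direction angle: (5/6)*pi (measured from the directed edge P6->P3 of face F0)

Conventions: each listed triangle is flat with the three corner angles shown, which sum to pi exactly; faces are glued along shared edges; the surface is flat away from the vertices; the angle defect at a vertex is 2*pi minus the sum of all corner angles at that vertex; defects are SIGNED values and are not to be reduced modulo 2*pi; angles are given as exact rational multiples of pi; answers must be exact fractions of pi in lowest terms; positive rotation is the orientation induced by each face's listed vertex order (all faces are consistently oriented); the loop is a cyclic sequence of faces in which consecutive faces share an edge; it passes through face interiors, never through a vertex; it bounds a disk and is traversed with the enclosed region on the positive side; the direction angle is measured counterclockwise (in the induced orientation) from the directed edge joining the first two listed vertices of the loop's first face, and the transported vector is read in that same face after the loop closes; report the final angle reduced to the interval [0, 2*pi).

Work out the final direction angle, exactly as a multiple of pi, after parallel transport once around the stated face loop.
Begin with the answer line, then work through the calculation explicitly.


Answer: final direction angle = (4/3)*pi

enclosed vertex P3: corner angles sum to (5/2)*pi, defect = 2*pi - (5/2)*pi = -pi/2
enclosed vertex P6: corner angles sum to pi, defect = 2*pi - pi = pi
adding the enclosed defects to the starting angle (mod 2*pi, induced orientation) gives the holonomy
final angle = (5/6)*pi + pi/2 = (4/3)*pi (mod 2*pi)


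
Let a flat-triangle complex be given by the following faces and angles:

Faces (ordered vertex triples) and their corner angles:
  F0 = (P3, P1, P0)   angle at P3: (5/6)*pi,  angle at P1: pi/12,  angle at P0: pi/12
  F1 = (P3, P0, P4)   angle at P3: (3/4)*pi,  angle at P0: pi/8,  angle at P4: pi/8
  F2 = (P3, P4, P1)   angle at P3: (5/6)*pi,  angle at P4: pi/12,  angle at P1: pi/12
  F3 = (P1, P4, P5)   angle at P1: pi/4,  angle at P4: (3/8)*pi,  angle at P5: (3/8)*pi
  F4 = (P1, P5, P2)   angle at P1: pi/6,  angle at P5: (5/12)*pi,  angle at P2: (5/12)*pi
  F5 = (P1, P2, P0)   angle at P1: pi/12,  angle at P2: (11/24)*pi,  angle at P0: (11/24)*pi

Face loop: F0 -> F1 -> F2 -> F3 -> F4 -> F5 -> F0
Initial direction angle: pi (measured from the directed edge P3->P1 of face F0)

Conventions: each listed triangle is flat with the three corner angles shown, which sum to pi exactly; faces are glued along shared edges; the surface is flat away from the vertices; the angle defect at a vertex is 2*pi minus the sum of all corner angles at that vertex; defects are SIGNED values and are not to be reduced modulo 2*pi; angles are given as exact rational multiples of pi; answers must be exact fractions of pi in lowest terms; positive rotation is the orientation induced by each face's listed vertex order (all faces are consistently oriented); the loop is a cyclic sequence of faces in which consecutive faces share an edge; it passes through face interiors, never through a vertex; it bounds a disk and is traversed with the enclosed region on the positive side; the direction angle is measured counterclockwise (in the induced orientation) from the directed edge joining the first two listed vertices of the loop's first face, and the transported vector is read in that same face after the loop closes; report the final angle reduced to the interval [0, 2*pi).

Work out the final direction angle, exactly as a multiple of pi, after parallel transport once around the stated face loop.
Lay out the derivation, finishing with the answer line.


enclosed vertex P1: corner angles sum to (2/3)*pi, defect = 2*pi - (2/3)*pi = (4/3)*pi
enclosed vertex P3: corner angles sum to (29/12)*pi, defect = 2*pi - (29/12)*pi = (-5/12)*pi
the rotation equals the total enclosed defect, so the final angle is initial + defects (mod 2*pi)
final angle = pi + (11/12)*pi = (23/12)*pi (mod 2*pi)

Answer: final direction angle = (23/12)*pi


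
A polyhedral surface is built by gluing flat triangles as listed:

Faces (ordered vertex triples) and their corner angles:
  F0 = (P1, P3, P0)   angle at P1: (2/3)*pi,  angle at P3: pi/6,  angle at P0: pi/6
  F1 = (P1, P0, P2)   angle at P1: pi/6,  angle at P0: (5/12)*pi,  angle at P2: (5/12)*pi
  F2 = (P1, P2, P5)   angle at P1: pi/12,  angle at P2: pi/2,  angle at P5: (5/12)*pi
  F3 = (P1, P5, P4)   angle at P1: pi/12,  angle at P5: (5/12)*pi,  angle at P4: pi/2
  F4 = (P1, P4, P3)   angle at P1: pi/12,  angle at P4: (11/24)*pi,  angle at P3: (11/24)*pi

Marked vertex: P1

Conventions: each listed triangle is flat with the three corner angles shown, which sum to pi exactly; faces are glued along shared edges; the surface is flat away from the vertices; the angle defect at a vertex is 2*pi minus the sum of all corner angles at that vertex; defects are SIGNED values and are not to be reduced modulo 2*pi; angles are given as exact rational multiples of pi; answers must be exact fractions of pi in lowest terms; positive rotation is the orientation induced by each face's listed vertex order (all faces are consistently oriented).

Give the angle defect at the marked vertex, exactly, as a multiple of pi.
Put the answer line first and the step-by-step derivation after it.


Answer: defect(P1) = (11/12)*pi

Sum of corner angles at P1: (13/12)*pi
defect = 2*pi - (13/12)*pi


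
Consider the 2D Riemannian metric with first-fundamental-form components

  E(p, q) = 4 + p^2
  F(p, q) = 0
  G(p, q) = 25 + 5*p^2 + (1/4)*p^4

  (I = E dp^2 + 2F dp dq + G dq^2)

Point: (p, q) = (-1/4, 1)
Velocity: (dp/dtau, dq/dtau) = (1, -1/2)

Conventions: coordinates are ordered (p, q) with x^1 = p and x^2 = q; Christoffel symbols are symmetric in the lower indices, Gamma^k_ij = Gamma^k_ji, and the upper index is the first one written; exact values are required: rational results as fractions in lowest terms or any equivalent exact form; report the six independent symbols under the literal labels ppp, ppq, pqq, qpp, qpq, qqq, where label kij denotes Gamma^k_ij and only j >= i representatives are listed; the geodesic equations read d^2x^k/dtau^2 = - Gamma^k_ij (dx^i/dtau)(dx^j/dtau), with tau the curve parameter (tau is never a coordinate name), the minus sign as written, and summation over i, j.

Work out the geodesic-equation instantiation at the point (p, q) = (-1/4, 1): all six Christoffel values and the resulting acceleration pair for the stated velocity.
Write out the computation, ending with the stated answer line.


E = 65/16, F = 0, G = 25921/1024 at the point
E_p = -1/2, E_q = 0, F_p = 0, F_q = 0, G_p = -161/64, G_q = 0
EG - F^2 = 1684865/16384;  g^inv = (16384/1684865) * [[25921/1024, 0], [0, 65/16]]
first-kind symbols [ij,l] = (1/2)(d_i g_jl + d_j g_il - d_l g_ij): [pp,p] = E_p/2 = -1/4, [pp,q] = F_p - E_q/2 = 0, [pq,p] = E_q/2 = 0, [pq,q] = G_p/2 = -161/128, [qq,p] = F_q - G_p/2 = 161/128, [qq,q] = G_q/2 = 0
Gamma^p_ij = (G*[ij,p] - F*[ij,q])/(EG - F^2), Gamma^q_ij = (E*[ij,q] - F*[ij,p])/(EG - F^2)
Gamma_ppp = -4/65, Gamma_ppq = 0, Gamma_pqq = 161/520, Gamma_qpp = 0, Gamma_qpq = -8/161, Gamma_qqq = 0
d^2p/dtau^2 = -(Gamma_ppp*(1)^2 + 2*Gamma_ppq*(1)*(-1/2) + Gamma_pqq*(-1/2)^2) = -33/2080
d^2q/dtau^2 = -(Gamma_qpp*(1)^2 + 2*Gamma_qpq*(1)*(-1/2) + Gamma_qqq*(-1/2)^2) = -8/161

Answer: Gamma_ppp = -4/65, Gamma_ppq = 0, Gamma_pqq = 161/520, Gamma_qpp = 0, Gamma_qpq = -8/161, Gamma_qqq = 0; accelerations (d^2p/dtau^2, d^2q/dtau^2) = (-33/2080, -8/161)


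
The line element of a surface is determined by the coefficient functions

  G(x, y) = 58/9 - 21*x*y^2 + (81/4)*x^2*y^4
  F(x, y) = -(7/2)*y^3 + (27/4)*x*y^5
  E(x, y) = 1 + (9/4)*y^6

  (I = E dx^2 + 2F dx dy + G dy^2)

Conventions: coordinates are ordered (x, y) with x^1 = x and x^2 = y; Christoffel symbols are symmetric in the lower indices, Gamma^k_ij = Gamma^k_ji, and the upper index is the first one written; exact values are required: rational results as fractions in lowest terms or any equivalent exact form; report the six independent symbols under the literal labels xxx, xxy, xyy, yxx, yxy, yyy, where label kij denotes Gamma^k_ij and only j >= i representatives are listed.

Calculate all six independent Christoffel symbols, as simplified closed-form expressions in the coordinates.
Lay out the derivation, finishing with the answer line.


E = 1 + (9/4)*y^6; F = -(7/2)*y^3 + (27/4)*x*y^5; G = 58/9 - 21*x*y^2 + (81/4)*x^2*y^4
Gamma^k_ij = (1/2) g^{kl} (d_i g_jl + d_j g_il - d_l g_ij), with g^inv = (1/(EG-F^2)) [[G, -F], [-F, E]]
first partials: E_x = 0, E_y = (27/2)*y^5, F_x = (27/4)*y^5, F_y = -(21/2)*y^2 + (135/4)*x*y^4, G_x = -21*y^2 + (81/2)*x*y^4, G_y = -42*x*y + 81*x^2*y^3
D = EG - F^2 = 58/9 - 21*x*y^2 + (9/4)*y^6 + (81/4)*x^2*y^4
expanded: Gamma^x_xx = (G E_x - 2F F_x + F E_y)/(2D), Gamma^x_xy = (G E_y - F G_x)/(2D), Gamma^x_yy = (2G F_y - G G_x - F G_y)/(2D), Gamma^y_xx = (2E F_x - E E_y - F E_x)/(2D), Gamma^y_xy = (E G_x - F E_y)/(2D), Gamma^y_yy = (E G_y - 2F F_y + F G_x)/(2D); substitute and cancel common factors

Answer: Gamma_xxx = 0, Gamma_xxy = 243*y^5/(729*x^2*y^4 - 756*x*y^2 + 81*y^6 + 232), Gamma_xyy = 486*x*y^4/(729*x^2*y^4 - 756*x*y^2 + 81*y^6 + 232), Gamma_yxx = 0, Gamma_yxy = (729*x*y^4 - 378*y^2)/(729*x^2*y^4 - 756*x*y^2 + 81*y^6 + 232), Gamma_yyy = (1458*x^2*y^3 - 756*x*y)/(729*x^2*y^4 - 756*x*y^2 + 81*y^6 + 232)


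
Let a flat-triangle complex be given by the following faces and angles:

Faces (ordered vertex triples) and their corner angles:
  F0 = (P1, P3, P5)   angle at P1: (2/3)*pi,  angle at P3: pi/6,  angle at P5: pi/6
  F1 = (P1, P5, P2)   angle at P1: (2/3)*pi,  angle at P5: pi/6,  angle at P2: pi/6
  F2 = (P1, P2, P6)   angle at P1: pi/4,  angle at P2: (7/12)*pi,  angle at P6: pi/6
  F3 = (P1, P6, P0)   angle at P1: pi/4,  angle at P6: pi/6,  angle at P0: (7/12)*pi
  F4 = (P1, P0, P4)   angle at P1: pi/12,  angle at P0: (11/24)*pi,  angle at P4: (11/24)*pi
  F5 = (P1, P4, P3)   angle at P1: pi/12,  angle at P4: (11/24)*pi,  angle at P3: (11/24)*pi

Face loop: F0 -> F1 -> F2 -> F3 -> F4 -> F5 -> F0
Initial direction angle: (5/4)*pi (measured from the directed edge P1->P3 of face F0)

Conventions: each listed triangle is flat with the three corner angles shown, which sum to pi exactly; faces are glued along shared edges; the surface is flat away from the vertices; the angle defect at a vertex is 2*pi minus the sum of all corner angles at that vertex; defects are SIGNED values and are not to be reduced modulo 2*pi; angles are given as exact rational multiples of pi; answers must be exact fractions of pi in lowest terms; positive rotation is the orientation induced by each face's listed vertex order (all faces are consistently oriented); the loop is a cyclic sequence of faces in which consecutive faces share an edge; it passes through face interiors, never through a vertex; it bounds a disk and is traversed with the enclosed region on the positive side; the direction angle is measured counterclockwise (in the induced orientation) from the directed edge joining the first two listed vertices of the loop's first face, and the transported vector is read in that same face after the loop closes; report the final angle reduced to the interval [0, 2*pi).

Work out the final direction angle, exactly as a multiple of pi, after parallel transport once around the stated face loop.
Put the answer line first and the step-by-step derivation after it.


Answer: final direction angle = (5/4)*pi

enclosed vertex P1: corner angles sum to 2*pi, defect = 2*pi - 2*pi = 0
by Gauss-Bonnet the loop rotates the vector by the enclosed defect sum (positive orientation, mod 2*pi)
final angle = (5/4)*pi + 0 = (5/4)*pi (mod 2*pi)


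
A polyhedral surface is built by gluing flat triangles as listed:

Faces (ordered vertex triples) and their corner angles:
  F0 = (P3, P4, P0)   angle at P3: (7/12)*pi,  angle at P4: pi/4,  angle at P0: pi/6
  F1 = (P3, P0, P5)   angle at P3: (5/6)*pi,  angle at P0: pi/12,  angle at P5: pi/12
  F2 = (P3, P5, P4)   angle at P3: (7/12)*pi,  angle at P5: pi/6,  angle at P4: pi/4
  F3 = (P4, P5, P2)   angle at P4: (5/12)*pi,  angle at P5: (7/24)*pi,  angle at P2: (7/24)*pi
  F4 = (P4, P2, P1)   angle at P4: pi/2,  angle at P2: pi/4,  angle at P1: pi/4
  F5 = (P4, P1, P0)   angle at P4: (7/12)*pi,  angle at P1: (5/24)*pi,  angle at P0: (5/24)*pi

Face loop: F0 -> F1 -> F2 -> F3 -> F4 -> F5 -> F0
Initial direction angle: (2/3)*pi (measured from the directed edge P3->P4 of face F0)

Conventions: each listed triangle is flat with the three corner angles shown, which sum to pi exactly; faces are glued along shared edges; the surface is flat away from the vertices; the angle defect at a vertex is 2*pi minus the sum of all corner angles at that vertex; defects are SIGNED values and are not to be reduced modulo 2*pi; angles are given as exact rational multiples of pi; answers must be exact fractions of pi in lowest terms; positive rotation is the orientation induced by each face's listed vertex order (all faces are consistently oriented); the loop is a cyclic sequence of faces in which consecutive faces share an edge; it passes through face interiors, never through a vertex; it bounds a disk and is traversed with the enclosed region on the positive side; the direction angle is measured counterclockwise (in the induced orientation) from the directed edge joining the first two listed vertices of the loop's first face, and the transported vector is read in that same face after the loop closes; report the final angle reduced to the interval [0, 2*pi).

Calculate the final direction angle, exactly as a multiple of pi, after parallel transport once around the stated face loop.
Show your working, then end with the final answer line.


enclosed vertex P3: corner angles sum to 2*pi, defect = 2*pi - 2*pi = 0
enclosed vertex P4: corner angles sum to 2*pi, defect = 2*pi - 2*pi = 0
final direction = starting direction + enclosed defect total, reduced mod 2*pi (induced orientation)
final angle = (2/3)*pi + 0 = (2/3)*pi (mod 2*pi)

Answer: final direction angle = (2/3)*pi


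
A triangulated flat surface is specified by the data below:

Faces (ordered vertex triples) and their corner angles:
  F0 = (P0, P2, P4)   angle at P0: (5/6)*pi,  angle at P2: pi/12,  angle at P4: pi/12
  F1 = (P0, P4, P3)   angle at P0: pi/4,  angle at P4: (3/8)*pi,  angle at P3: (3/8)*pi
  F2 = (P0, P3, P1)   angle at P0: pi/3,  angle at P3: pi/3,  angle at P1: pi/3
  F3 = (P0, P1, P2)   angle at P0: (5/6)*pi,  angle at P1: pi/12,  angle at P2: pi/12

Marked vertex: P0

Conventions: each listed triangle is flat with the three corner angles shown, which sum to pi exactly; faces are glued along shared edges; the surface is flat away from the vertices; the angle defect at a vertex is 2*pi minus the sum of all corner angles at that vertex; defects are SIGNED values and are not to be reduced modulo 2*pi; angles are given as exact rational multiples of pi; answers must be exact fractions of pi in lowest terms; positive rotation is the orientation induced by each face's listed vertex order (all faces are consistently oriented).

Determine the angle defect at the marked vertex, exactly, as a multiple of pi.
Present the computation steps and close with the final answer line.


Sum of corner angles at P0: (9/4)*pi
defect = 2*pi - (9/4)*pi

Answer: defect(P0) = -pi/4


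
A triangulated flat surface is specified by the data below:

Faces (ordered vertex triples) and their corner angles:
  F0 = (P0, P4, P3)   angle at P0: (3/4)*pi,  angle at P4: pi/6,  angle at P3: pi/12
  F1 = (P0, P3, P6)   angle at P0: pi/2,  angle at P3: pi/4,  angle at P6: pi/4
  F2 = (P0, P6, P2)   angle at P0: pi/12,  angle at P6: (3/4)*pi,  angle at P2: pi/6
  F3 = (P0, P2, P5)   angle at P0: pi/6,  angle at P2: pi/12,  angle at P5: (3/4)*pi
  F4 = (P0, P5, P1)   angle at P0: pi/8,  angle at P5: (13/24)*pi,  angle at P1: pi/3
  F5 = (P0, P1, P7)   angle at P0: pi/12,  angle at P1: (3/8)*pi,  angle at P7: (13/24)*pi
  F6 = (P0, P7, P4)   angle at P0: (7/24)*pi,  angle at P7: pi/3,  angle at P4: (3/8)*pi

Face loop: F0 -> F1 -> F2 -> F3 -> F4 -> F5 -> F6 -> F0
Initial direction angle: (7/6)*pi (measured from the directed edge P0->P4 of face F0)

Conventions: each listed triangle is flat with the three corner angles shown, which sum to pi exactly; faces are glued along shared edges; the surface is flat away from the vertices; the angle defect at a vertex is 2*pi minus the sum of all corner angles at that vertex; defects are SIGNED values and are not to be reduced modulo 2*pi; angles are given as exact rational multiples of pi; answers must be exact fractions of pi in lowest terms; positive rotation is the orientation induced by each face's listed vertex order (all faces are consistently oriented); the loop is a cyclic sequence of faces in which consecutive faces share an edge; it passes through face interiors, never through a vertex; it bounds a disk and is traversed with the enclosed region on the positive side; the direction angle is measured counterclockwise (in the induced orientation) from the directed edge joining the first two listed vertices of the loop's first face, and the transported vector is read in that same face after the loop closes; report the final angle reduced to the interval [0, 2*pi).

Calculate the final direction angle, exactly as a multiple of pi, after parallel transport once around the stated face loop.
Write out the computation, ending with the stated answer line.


enclosed vertex P0: corner angles sum to 2*pi, defect = 2*pi - 2*pi = 0
the final direction is the initial angle plus the enclosed defects, taken mod 2*pi in the induced orientation
final angle = (7/6)*pi + 0 = (7/6)*pi (mod 2*pi)

Answer: final direction angle = (7/6)*pi


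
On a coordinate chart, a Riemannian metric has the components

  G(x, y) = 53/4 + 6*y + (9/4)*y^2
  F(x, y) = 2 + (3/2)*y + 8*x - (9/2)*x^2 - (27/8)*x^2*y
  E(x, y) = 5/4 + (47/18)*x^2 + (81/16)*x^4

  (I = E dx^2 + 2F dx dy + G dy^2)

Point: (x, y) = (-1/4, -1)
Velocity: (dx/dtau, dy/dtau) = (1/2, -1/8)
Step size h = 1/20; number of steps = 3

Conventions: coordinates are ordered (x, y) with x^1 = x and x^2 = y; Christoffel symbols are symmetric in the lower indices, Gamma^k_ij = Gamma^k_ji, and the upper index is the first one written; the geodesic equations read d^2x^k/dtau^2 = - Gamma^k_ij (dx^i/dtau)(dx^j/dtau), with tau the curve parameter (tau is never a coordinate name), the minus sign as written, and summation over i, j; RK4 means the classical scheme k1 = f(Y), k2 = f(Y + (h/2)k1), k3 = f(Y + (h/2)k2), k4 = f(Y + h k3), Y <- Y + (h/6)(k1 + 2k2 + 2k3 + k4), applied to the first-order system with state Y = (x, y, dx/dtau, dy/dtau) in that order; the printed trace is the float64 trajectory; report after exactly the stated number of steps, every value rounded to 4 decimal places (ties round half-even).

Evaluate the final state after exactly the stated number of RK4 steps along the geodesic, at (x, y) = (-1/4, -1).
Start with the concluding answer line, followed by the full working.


Answer: x = -0.1764, y = -1.0214, dx/dtau = 0.4820, dy/dtau = -0.1599

f(Y) = (dx/dtau, dy/dtau, -Gamma^x_ij Y'^i Y'^j, -Gamma^y_ij Y'^i Y'^j) with the Gammas evaluated at the stage position; h = 0.050000; intermediate values shown to 6 dp
step 0: x = -0.2500, y = -1.0000, dx/dtau = 0.5000, dy/dtau = -0.1250
step 1:
  k1: at (x, y) = (-0.250000, -1.000000), (dx/dtau, dy/dtau) = (0.500000, -0.125000); Gamma_xxx = 0.515054, Gamma_xxy = 0.000000, Gamma_xyy = 1.204219, Gamma_yxx = 0.986452, Gamma_yxy = 0.000000, Gamma_yyy = 0.278000; k1 = (0.500000, -0.125000, -0.147580, -0.250957)
  k2: at (x, y) = (-0.237500, -1.003125), (dx/dtau, dy/dtau) = (0.496311, -0.131274); Gamma_xxx = 0.474034, Gamma_xxy = 0.000000, Gamma_xyy = 1.200481, Gamma_yxx = 0.971533, Gamma_yxy = 0.000000, Gamma_yyy = 0.263786; k2 = (0.496311, -0.131274, -0.137454, -0.243858)
  k3: at (x, y) = (-0.237592, -1.003282), (dx/dtau, dy/dtau) = (0.496564, -0.131096); Gamma_xxx = 0.474539, Gamma_xxy = 0.000000, Gamma_xyy = 1.200553, Gamma_yxx = 0.971680, Gamma_yxy = 0.000000, Gamma_yyy = 0.263892; k3 = (0.496564, -0.131096, -0.137643, -0.244128)
  k4: at (x, y) = (-0.225172, -1.006555), (dx/dtau, dy/dtau) = (0.493118, -0.137206); Gamma_xxx = 0.434265, Gamma_xxy = 0.000000, Gamma_xyy = 1.197198, Gamma_yxx = 0.957862, Gamma_yxy = 0.000000, Gamma_yyy = 0.249937; k4 = (0.493118, -0.137206, -0.128136, -0.237624)
  Y <- Y + (h/6)(k1 + 2k2 + 2k3 + k4): x = -0.2252, y = -1.0066, dx/dtau = 0.4931, dy/dtau = -0.1372
step 2:
  k1: at (x, y) = (-0.225176, -1.006558), (dx/dtau, dy/dtau) = (0.493117, -0.137205); Gamma_xxx = 0.434283, Gamma_xxy = 0.000000, Gamma_xyy = 1.197201, Gamma_yxx = 0.957868, Gamma_yxy = 0.000000, Gamma_yyy = 0.249942; k1 = (0.493117, -0.137205, -0.128140, -0.237625)
  k2: at (x, y) = (-0.212848, -1.009988), (dx/dtau, dy/dtau) = (0.489914, -0.143145); Gamma_xxx = 0.394779, Gamma_xxy = 0.000000, Gamma_xyy = 1.194234, Gamma_yxx = 0.945134, Gamma_yxy = 0.000000, Gamma_yyy = 0.236248; k2 = (0.489914, -0.143145, -0.119224, -0.231688)
  k3: at (x, y) = (-0.212928, -1.010137), (dx/dtau, dy/dtau) = (0.490137, -0.142997); Gamma_xxx = 0.395223, Gamma_xxy = 0.000000, Gamma_xyy = 1.194292, Gamma_yxx = 0.945247, Gamma_yxy = 0.000000, Gamma_yyy = 0.236336; k3 = (0.490137, -0.142997, -0.119367, -0.231913)
  k4: at (x, y) = (-0.200669, -1.013708), (dx/dtau, dy/dtau) = (0.487149, -0.148800); Gamma_xxx = 0.356349, Gamma_xxy = 0.000000, Gamma_xyy = 1.191690, Gamma_yxx = 0.933520, Gamma_yxy = 0.000000, Gamma_yyy = 0.222858; k4 = (0.487149, -0.148800, -0.110953, -0.226472)
  Y <- Y + (h/6)(k1 + 2k2 + 2k3 + k4): x = -0.2007, y = -1.0137, dx/dtau = 0.4871, dy/dtau = -0.1488
step 3:
  k1: at (x, y) = (-0.200673, -1.013710), (dx/dtau, dy/dtau) = (0.487148, -0.148799); Gamma_xxx = 0.356365, Gamma_xxy = 0.000000, Gamma_xyy = 1.191692, Gamma_yxx = 0.933524, Gamma_yxy = 0.000000, Gamma_yyy = 0.222862; k1 = (0.487148, -0.148799, -0.110956, -0.226472)
  k2: at (x, y) = (-0.188494, -1.017430), (dx/dtau, dy/dtau) = (0.484375, -0.154461); Gamma_xxx = 0.318138, Gamma_xxy = 0.000000, Gamma_xyy = 1.189457, Gamma_yxx = 0.922786, Gamma_yxy = 0.000000, Gamma_yyy = 0.209599; k2 = (0.484375, -0.154461, -0.103019, -0.221504)
  k3: at (x, y) = (-0.188564, -1.017572), (dx/dtau, dy/dtau) = (0.484573, -0.154336); Gamma_xxx = 0.318531, Gamma_xxy = 0.000000, Gamma_xyy = 1.189503, Gamma_yxx = 0.922873, Gamma_yxy = 0.000000, Gamma_yyy = 0.209673; k3 = (0.484573, -0.154336, -0.103128, -0.221695)
  k4: at (x, y) = (-0.176444, -1.021427), (dx/dtau, dy/dtau) = (0.481992, -0.159884); Gamma_xxx = 0.280830, Gamma_xxy = 0.000000, Gamma_xyy = 1.187615, Gamma_yxx = 0.913064, Gamma_yxy = 0.000000, Gamma_yyy = 0.196587; k4 = (0.481992, -0.159884, -0.095600, -0.217145)
  Y <- Y + (h/6)(k1 + 2k2 + 2k3 + k4): x = -0.1764, y = -1.0214, dx/dtau = 0.4820, dy/dtau = -0.1599


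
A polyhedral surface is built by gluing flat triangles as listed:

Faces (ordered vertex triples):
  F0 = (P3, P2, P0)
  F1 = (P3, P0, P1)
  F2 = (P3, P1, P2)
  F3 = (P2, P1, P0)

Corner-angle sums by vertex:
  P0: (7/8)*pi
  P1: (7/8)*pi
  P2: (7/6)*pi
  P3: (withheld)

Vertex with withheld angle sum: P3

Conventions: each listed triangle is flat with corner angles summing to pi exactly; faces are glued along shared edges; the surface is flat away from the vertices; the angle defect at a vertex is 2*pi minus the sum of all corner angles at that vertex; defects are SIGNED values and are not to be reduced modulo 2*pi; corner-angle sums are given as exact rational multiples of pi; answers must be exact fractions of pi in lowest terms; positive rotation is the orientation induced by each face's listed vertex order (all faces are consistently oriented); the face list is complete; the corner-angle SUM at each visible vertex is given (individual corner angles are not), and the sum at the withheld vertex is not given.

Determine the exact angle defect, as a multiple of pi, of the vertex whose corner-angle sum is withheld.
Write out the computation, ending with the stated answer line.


V = 4, E = 6, F = 4; chi = V - E + F = 2
Gauss-Bonnet: total defect = 2*pi*chi = 4*pi; visible defects sum to (37/12)*pi

Answer: defect(P3) = (11/12)*pi


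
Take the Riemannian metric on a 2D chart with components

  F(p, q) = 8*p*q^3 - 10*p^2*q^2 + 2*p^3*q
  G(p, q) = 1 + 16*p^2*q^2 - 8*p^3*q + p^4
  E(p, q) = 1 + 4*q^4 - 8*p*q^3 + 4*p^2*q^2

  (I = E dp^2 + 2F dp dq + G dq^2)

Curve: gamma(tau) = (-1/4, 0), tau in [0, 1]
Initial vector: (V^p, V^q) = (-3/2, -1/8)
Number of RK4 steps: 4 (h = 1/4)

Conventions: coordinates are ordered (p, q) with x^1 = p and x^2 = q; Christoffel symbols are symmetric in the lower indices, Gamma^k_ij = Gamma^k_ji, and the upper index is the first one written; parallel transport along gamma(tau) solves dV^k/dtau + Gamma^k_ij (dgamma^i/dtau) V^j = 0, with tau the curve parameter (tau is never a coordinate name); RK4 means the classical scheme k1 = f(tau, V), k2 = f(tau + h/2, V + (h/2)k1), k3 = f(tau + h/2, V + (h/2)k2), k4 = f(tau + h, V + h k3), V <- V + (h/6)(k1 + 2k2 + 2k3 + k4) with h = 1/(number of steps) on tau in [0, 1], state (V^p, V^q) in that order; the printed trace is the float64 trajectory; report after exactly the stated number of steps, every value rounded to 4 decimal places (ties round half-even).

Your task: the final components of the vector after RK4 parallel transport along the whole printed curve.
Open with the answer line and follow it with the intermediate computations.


Answer: V^p = -1.5000, V^q = -0.1250

gamma'(tau) = (0, 0); f(tau, V)^k = -Gamma^k_ij(gamma(tau)) gamma'^i(tau) V^j; h = 1/4; intermediate values shown to 6 dp
curve data and Christoffel symbols at the stage parameters:
  tau = 0.000000: gamma = (-0.250000, 0.000000), gamma' = (0.000000, 0.000000); Gamma_ppp = 0.000000, Gamma_ppq = 0.000000, Gamma_pqq = 0.000000, Gamma_qpp = 0.000000, Gamma_qpq = -0.031128, Gamma_qqq = 0.062257
  tau = 0.125000: gamma = (-0.250000, 0.000000), gamma' = (0.000000, 0.000000); Gamma_ppp = 0.000000, Gamma_ppq = 0.000000, Gamma_pqq = 0.000000, Gamma_qpp = 0.000000, Gamma_qpq = -0.031128, Gamma_qqq = 0.062257
  tau = 0.250000: gamma = (-0.250000, 0.000000), gamma' = (0.000000, 0.000000); Gamma_ppp = 0.000000, Gamma_ppq = 0.000000, Gamma_pqq = 0.000000, Gamma_qpp = 0.000000, Gamma_qpq = -0.031128, Gamma_qqq = 0.062257
  tau = 0.375000: gamma = (-0.250000, 0.000000), gamma' = (0.000000, 0.000000); Gamma_ppp = 0.000000, Gamma_ppq = 0.000000, Gamma_pqq = 0.000000, Gamma_qpp = 0.000000, Gamma_qpq = -0.031128, Gamma_qqq = 0.062257
  tau = 0.500000: gamma = (-0.250000, 0.000000), gamma' = (0.000000, 0.000000); Gamma_ppp = 0.000000, Gamma_ppq = 0.000000, Gamma_pqq = 0.000000, Gamma_qpp = 0.000000, Gamma_qpq = -0.031128, Gamma_qqq = 0.062257
  tau = 0.625000: gamma = (-0.250000, 0.000000), gamma' = (0.000000, 0.000000); Gamma_ppp = 0.000000, Gamma_ppq = 0.000000, Gamma_pqq = 0.000000, Gamma_qpp = 0.000000, Gamma_qpq = -0.031128, Gamma_qqq = 0.062257
  tau = 0.750000: gamma = (-0.250000, 0.000000), gamma' = (0.000000, 0.000000); Gamma_ppp = 0.000000, Gamma_ppq = 0.000000, Gamma_pqq = 0.000000, Gamma_qpp = 0.000000, Gamma_qpq = -0.031128, Gamma_qqq = 0.062257
  tau = 0.875000: gamma = (-0.250000, 0.000000), gamma' = (0.000000, 0.000000); Gamma_ppp = 0.000000, Gamma_ppq = 0.000000, Gamma_pqq = 0.000000, Gamma_qpp = 0.000000, Gamma_qpq = -0.031128, Gamma_qqq = 0.062257
  tau = 1.000000: gamma = (-0.250000, 0.000000), gamma' = (0.000000, 0.000000); Gamma_ppp = 0.000000, Gamma_ppq = 0.000000, Gamma_pqq = 0.000000, Gamma_qpp = 0.000000, Gamma_qpq = -0.031128, Gamma_qqq = 0.062257
step 0: V^p = -1.5000, V^q = -0.1250
step 1: k1 = (0.000000, 0.000000), k2 = (0.000000, 0.000000), k3 = (0.000000, 0.000000), k4 = (0.000000, 0.000000); V <- V + (h/6)(k1 + 2k2 + 2k3 + k4): V^p = -1.5000, V^q = -0.1250
step 2: k1 = (0.000000, 0.000000), k2 = (0.000000, 0.000000), k3 = (0.000000, 0.000000), k4 = (0.000000, 0.000000); V <- V + (h/6)(k1 + 2k2 + 2k3 + k4): V^p = -1.5000, V^q = -0.1250
step 3: k1 = (0.000000, 0.000000), k2 = (0.000000, 0.000000), k3 = (0.000000, 0.000000), k4 = (0.000000, 0.000000); V <- V + (h/6)(k1 + 2k2 + 2k3 + k4): V^p = -1.5000, V^q = -0.1250
step 4: k1 = (0.000000, 0.000000), k2 = (0.000000, 0.000000), k3 = (0.000000, 0.000000), k4 = (0.000000, 0.000000); V <- V + (h/6)(k1 + 2k2 + 2k3 + k4): V^p = -1.5000, V^q = -0.1250
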